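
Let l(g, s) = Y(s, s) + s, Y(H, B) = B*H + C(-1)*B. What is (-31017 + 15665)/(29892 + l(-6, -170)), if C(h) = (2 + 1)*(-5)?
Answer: -3838/15293 ≈ -0.25096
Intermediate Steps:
C(h) = -15 (C(h) = 3*(-5) = -15)
Y(H, B) = -15*B + B*H (Y(H, B) = B*H - 15*B = -15*B + B*H)
l(g, s) = s + s*(-15 + s) (l(g, s) = s*(-15 + s) + s = s + s*(-15 + s))
(-31017 + 15665)/(29892 + l(-6, -170)) = (-31017 + 15665)/(29892 - 170*(-14 - 170)) = -15352/(29892 - 170*(-184)) = -15352/(29892 + 31280) = -15352/61172 = -15352*1/61172 = -3838/15293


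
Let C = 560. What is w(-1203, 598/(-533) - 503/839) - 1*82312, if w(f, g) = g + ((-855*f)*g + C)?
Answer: -63720779870/34399 ≈ -1.8524e+6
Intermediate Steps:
w(f, g) = 560 + g - 855*f*g (w(f, g) = g + ((-855*f)*g + 560) = g + (-855*f*g + 560) = g + (560 - 855*f*g) = 560 + g - 855*f*g)
w(-1203, 598/(-533) - 503/839) - 1*82312 = (560 + (598/(-533) - 503/839) - 855*(-1203)*(598/(-533) - 503/839)) - 1*82312 = (560 + (598*(-1/533) - 503*1/839) - 855*(-1203)*(598*(-1/533) - 503*1/839)) - 82312 = (560 + (-46/41 - 503/839) - 855*(-1203)*(-46/41 - 503/839)) - 82312 = (560 - 59217/34399 - 855*(-1203)*(-59217/34399)) - 82312 = (560 - 59217/34399 - 60908533605/34399) - 82312 = -60889329382/34399 - 82312 = -63720779870/34399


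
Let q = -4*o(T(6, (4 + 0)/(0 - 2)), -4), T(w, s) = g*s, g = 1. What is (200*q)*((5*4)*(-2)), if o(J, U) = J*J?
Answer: 128000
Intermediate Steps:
T(w, s) = s (T(w, s) = 1*s = s)
o(J, U) = J²
q = -16 (q = -4*(4 + 0)²/(0 - 2)² = -4*(4/(-2))² = -4*(4*(-½))² = -4*(-2)² = -4*4 = -16)
(200*q)*((5*4)*(-2)) = (200*(-16))*((5*4)*(-2)) = -64000*(-2) = -3200*(-40) = 128000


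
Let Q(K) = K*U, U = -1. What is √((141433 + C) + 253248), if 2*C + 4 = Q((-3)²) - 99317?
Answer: 2*√86254 ≈ 587.38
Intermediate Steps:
Q(K) = -K (Q(K) = K*(-1) = -K)
C = -49665 (C = -2 + (-1*(-3)² - 99317)/2 = -2 + (-1*9 - 99317)/2 = -2 + (-9 - 99317)/2 = -2 + (½)*(-99326) = -2 - 49663 = -49665)
√((141433 + C) + 253248) = √((141433 - 49665) + 253248) = √(91768 + 253248) = √345016 = 2*√86254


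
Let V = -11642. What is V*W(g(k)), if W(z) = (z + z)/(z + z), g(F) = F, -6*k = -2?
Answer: -11642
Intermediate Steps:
k = ⅓ (k = -⅙*(-2) = ⅓ ≈ 0.33333)
W(z) = 1 (W(z) = (2*z)/((2*z)) = (2*z)*(1/(2*z)) = 1)
V*W(g(k)) = -11642*1 = -11642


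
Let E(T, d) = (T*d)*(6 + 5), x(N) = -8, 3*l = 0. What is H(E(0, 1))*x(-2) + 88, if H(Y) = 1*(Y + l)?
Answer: 88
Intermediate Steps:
l = 0 (l = (⅓)*0 = 0)
E(T, d) = 11*T*d (E(T, d) = (T*d)*11 = 11*T*d)
H(Y) = Y (H(Y) = 1*(Y + 0) = 1*Y = Y)
H(E(0, 1))*x(-2) + 88 = (11*0*1)*(-8) + 88 = 0*(-8) + 88 = 0 + 88 = 88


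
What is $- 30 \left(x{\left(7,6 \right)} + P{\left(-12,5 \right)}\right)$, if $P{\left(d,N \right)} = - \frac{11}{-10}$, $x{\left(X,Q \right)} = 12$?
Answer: $-393$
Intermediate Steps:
$P{\left(d,N \right)} = \frac{11}{10}$ ($P{\left(d,N \right)} = \left(-11\right) \left(- \frac{1}{10}\right) = \frac{11}{10}$)
$- 30 \left(x{\left(7,6 \right)} + P{\left(-12,5 \right)}\right) = - 30 \left(12 + \frac{11}{10}\right) = \left(-30\right) \frac{131}{10} = -393$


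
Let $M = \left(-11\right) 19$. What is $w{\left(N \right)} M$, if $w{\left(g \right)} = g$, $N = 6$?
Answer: $-1254$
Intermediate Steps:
$M = -209$
$w{\left(N \right)} M = 6 \left(-209\right) = -1254$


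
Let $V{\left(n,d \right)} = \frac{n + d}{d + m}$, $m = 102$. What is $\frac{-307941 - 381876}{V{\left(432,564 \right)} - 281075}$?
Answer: $\frac{76569687}{31199159} \approx 2.4542$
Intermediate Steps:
$V{\left(n,d \right)} = \frac{d + n}{102 + d}$ ($V{\left(n,d \right)} = \frac{n + d}{d + 102} = \frac{d + n}{102 + d}$)
$\frac{-307941 - 381876}{V{\left(432,564 \right)} - 281075} = \frac{-307941 - 381876}{\frac{564 + 432}{102 + 564} - 281075} = - \frac{689817}{\frac{1}{666} \cdot 996 - 281075} = - \frac{689817}{\frac{166}{111} - 281075} = - \frac{689817}{- \frac{31199159}{111}} = \left(-689817\right) \left(- \frac{111}{31199159}\right) = \frac{76569687}{31199159}$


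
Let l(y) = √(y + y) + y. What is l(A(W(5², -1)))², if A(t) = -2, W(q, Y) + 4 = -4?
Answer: -8*I ≈ -8.0*I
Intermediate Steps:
W(q, Y) = -8 (W(q, Y) = -4 - 4 = -8)
l(y) = y + √2*√y (l(y) = √(2*y) + y = √2*√y + y = y + √2*√y)
l(A(W(5², -1)))² = (-2 + √2*√(-2))² = (-2 + √2*(I*√2))² = (-2 + 2*I)²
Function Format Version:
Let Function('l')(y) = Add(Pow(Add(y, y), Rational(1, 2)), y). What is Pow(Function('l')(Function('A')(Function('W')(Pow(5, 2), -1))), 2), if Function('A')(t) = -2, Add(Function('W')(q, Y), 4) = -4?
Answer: Mul(-8, I) ≈ Mul(-8.0000, I)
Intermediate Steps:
Function('W')(q, Y) = -8 (Function('W')(q, Y) = Add(-4, -4) = -8)
Function('l')(y) = Add(y, Mul(Pow(2, Rational(1, 2)), Pow(y, Rational(1, 2)))) (Function('l')(y) = Add(Pow(Mul(2, y), Rational(1, 2)), y) = Add(Mul(Pow(2, Rational(1, 2)), Pow(y, Rational(1, 2))), y) = Add(y, Mul(Pow(2, Rational(1, 2)), Pow(y, Rational(1, 2)))))
Pow(Function('l')(Function('A')(Function('W')(Pow(5, 2), -1))), 2) = Pow(Add(-2, Mul(Pow(2, Rational(1, 2)), Pow(-2, Rational(1, 2)))), 2) = Pow(Add(-2, Mul(Pow(2, Rational(1, 2)), Mul(I, Pow(2, Rational(1, 2))))), 2) = Pow(Add(-2, Mul(2, I)), 2)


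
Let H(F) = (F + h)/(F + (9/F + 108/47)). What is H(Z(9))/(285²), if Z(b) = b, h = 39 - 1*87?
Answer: -611/15649350 ≈ -3.9043e-5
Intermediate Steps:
h = -48 (h = 39 - 87 = -48)
H(F) = (-48 + F)/(108/47 + F + 9/F) (H(F) = (F - 48)/(F + (9/F + 108/47)) = (-48 + F)/(F + (9/F + 108*(1/47))) = (-48 + F)/(F + (9/F + 108/47)) = (-48 + F)/(F + (108/47 + 9/F)) = (-48 + F)/(108/47 + F + 9/F))
H(Z(9))/(285²) = (47*9*(-48 + 9)/(423 + 47*9² + 108*9))/(285²) = (47*9*(-39)/(423 + 47*81 + 972))/81225 = (47*9*(-39)/(423 + 3807 + 972))*(1/81225) = (47*9*(-39)/5202)*(1/81225) = (47*9*(1/5202)*(-39))*(1/81225) = -1833/578*1/81225 = -611/15649350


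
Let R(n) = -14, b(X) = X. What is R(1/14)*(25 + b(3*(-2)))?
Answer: -266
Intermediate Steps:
R(1/14)*(25 + b(3*(-2))) = -14*(25 + 3*(-2)) = -14*(25 - 6) = -14*19 = -266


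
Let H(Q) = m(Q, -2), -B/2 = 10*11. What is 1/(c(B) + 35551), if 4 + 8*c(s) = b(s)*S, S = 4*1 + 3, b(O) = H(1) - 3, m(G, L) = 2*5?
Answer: 8/284453 ≈ 2.8124e-5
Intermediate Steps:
m(G, L) = 10
B = -220 (B = -20*11 = -2*110 = -220)
H(Q) = 10
b(O) = 7 (b(O) = 10 - 3 = 7)
S = 7 (S = 4 + 3 = 7)
c(s) = 45/8 (c(s) = -1/2 + (7*7)/8 = -1/2 + (1/8)*49 = -1/2 + 49/8 = 45/8)
1/(c(B) + 35551) = 1/(45/8 + 35551) = 1/(284453/8) = 8/284453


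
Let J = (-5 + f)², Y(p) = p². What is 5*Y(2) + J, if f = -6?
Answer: 141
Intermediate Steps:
J = 121 (J = (-5 - 6)² = (-11)² = 121)
5*Y(2) + J = 5*2² + 121 = 5*4 + 121 = 20 + 121 = 141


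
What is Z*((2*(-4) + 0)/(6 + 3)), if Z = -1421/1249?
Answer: 11368/11241 ≈ 1.0113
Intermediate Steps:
Z = -1421/1249 (Z = -1421*1/1249 = -1421/1249 ≈ -1.1377)
Z*((2*(-4) + 0)/(6 + 3)) = -1421*(2*(-4) + 0)/(1249*(6 + 3)) = -1421*(-8 + 0)/(1249*9) = -(-11368)/(1249*9) = -1421/1249*(-8/9) = 11368/11241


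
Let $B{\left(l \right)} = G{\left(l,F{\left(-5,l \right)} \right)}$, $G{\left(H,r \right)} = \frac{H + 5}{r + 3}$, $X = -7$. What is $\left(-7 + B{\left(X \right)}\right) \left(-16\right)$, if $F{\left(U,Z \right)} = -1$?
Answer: $128$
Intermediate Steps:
$G{\left(H,r \right)} = \frac{5 + H}{3 + r}$
$B{\left(l \right)} = \frac{5}{2} + \frac{l}{2}$ ($B{\left(l \right)} = \frac{5 + l}{3 - 1} = \frac{5 + l}{2} = \frac{5}{2} + \frac{l}{2}$)
$\left(-7 + B{\left(X \right)}\right) \left(-16\right) = \left(-7 + \left(\frac{5}{2} + \frac{1}{2} \left(-7\right)\right)\right) \left(-16\right) = \left(-7 + \left(\frac{5}{2} - \frac{7}{2}\right)\right) \left(-16\right) = \left(-7 - 1\right) \left(-16\right) = \left(-8\right) \left(-16\right) = 128$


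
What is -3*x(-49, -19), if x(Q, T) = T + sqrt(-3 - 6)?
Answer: 57 - 9*I ≈ 57.0 - 9.0*I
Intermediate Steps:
x(Q, T) = T + 3*I (x(Q, T) = T + sqrt(-9) = T + 3*I)
-3*x(-49, -19) = -3*(-19 + 3*I) = 57 - 9*I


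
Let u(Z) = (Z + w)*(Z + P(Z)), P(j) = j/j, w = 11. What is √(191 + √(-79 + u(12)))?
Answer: √(191 + 2*√55) ≈ 14.347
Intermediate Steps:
P(j) = 1
u(Z) = (1 + Z)*(11 + Z) (u(Z) = (Z + 11)*(Z + 1) = (11 + Z)*(1 + Z) = (1 + Z)*(11 + Z))
√(191 + √(-79 + u(12))) = √(191 + √(-79 + (11 + 12² + 12*12))) = √(191 + √(-79 + (11 + 144 + 144))) = √(191 + √(-79 + 299)) = √(191 + √220) = √(191 + 2*√55)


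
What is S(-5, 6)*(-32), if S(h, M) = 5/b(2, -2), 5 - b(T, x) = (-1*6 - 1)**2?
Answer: 40/11 ≈ 3.6364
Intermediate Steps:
b(T, x) = -44 (b(T, x) = 5 - (-1*6 - 1)**2 = 5 - (-6 - 1)**2 = 5 - 1*(-7)**2 = 5 - 1*49 = 5 - 49 = -44)
S(h, M) = -5/44 (S(h, M) = 5/(-44) = 5*(-1/44) = -5/44)
S(-5, 6)*(-32) = -5/44*(-32) = 40/11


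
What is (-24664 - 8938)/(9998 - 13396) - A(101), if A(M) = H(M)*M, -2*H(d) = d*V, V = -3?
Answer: -51960895/3398 ≈ -15292.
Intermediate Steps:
H(d) = 3*d/2 (H(d) = -d*(-3)/2 = -(-3)*d/2 = 3*d/2)
A(M) = 3*M²/2 (A(M) = (3*M/2)*M = 3*M²/2)
(-24664 - 8938)/(9998 - 13396) - A(101) = (-24664 - 8938)/(9998 - 13396) - 3*101²/2 = -33602/(-3398) - 3*10201/2 = -33602*(-1/3398) - 1*30603/2 = 16801/1699 - 30603/2 = -51960895/3398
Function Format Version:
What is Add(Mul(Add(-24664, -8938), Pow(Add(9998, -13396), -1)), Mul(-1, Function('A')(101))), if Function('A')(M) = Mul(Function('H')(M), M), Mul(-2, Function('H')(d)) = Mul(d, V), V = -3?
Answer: Rational(-51960895, 3398) ≈ -15292.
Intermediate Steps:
Function('H')(d) = Mul(Rational(3, 2), d) (Function('H')(d) = Mul(Rational(-1, 2), Mul(d, -3)) = Mul(Rational(-1, 2), Mul(-3, d)) = Mul(Rational(3, 2), d))
Function('A')(M) = Mul(Rational(3, 2), Pow(M, 2)) (Function('A')(M) = Mul(Mul(Rational(3, 2), M), M) = Mul(Rational(3, 2), Pow(M, 2)))
Add(Mul(Add(-24664, -8938), Pow(Add(9998, -13396), -1)), Mul(-1, Function('A')(101))) = Add(Mul(Add(-24664, -8938), Pow(Add(9998, -13396), -1)), Mul(-1, Mul(Rational(3, 2), Pow(101, 2)))) = Add(Mul(-33602, Pow(-3398, -1)), Mul(-1, Mul(Rational(3, 2), 10201))) = Add(Mul(-33602, Rational(-1, 3398)), Mul(-1, Rational(30603, 2))) = Add(Rational(16801, 1699), Rational(-30603, 2)) = Rational(-51960895, 3398)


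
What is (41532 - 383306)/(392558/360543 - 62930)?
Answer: 61612111641/11344289216 ≈ 5.4311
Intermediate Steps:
(41532 - 383306)/(392558/360543 - 62930) = -341774/(392558*(1/360543) - 62930) = -341774/(392558/360543 - 62930) = -341774/(-22688578432/360543) = -341774*(-360543/22688578432) = 61612111641/11344289216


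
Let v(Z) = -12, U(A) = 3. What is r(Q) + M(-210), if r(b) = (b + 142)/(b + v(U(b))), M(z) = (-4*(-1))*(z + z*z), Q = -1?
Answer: 2282139/13 ≈ 1.7555e+5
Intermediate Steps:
M(z) = 4*z + 4*z² (M(z) = 4*(z + z²) = 4*z + 4*z²)
r(b) = (142 + b)/(-12 + b) (r(b) = (b + 142)/(b - 12) = (142 + b)/(-12 + b))
r(Q) + M(-210) = (142 - 1)/(-12 - 1) + 4*(-210)*(1 - 210) = 141/(-13) + 4*(-210)*(-209) = -1/13*141 + 175560 = -141/13 + 175560 = 2282139/13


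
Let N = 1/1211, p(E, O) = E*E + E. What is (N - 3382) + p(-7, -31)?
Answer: -4044739/1211 ≈ -3340.0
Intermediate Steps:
p(E, O) = E + E**2 (p(E, O) = E**2 + E = E + E**2)
N = 1/1211 ≈ 0.00082576
(N - 3382) + p(-7, -31) = (1/1211 - 3382) - 7*(1 - 7) = -4095601/1211 - 7*(-6) = -4095601/1211 + 42 = -4044739/1211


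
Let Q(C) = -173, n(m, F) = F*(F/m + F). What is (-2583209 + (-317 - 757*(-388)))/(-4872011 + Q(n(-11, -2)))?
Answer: 1144905/2436092 ≈ 0.46998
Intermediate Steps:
n(m, F) = F*(F + F/m)
(-2583209 + (-317 - 757*(-388)))/(-4872011 + Q(n(-11, -2))) = (-2583209 + (-317 - 757*(-388)))/(-4872011 - 173) = (-2583209 + (-317 + 293716))/(-4872184) = (-2583209 + 293399)*(-1/4872184) = -2289810*(-1/4872184) = 1144905/2436092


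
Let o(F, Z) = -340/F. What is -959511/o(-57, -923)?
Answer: -54692127/340 ≈ -1.6086e+5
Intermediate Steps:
-959511/o(-57, -923) = -959511/((-340/(-57))) = -959511/((-340*(-1/57))) = -959511/340/57 = -959511*57/340 = -54692127/340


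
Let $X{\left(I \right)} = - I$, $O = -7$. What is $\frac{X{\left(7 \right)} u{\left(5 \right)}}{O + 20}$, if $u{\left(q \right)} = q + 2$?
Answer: $- \frac{49}{13} \approx -3.7692$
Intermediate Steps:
$u{\left(q \right)} = 2 + q$
$\frac{X{\left(7 \right)} u{\left(5 \right)}}{O + 20} = \frac{\left(-1\right) 7 \left(2 + 5\right)}{-7 + 20} = \frac{\left(-7\right) 7}{13} = \left(-49\right) \frac{1}{13} = - \frac{49}{13}$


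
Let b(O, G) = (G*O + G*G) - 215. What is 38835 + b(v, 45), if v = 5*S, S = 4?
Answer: 41545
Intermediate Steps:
v = 20 (v = 5*4 = 20)
b(O, G) = -215 + G² + G*O (b(O, G) = (G*O + G²) - 215 = (G² + G*O) - 215 = -215 + G² + G*O)
38835 + b(v, 45) = 38835 + (-215 + 45² + 45*20) = 38835 + (-215 + 2025 + 900) = 38835 + 2710 = 41545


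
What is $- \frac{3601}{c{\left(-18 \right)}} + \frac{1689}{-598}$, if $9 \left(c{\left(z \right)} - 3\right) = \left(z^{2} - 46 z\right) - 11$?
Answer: $- \frac{10676667}{349232} \approx -30.572$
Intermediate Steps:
$c{\left(z \right)} = \frac{16}{9} - \frac{46 z}{9} + \frac{z^{2}}{9}$ ($c{\left(z \right)} = 3 + \frac{\left(z^{2} - 46 z\right) - 11}{9} = 3 + \frac{-11 + z^{2} - 46 z}{9} = 3 - \left(\frac{11}{9} - \frac{z^{2}}{9} + \frac{46 z}{9}\right) = \frac{16}{9} - \frac{46 z}{9} + \frac{z^{2}}{9}$)
$- \frac{3601}{c{\left(-18 \right)}} + \frac{1689}{-598} = - \frac{3601}{\frac{16}{9} - -92 + \frac{\left(-18\right)^{2}}{9}} + \frac{1689}{-598} = - \frac{3601}{\frac{16}{9} + 92 + \frac{1}{9} \cdot 324} + 1689 \left(- \frac{1}{598}\right) = - \frac{3601}{\frac{16}{9} + 92 + 36} - \frac{1689}{598} = - \frac{3601}{\frac{1168}{9}} - \frac{1689}{598} = \left(-3601\right) \frac{9}{1168} - \frac{1689}{598} = - \frac{32409}{1168} - \frac{1689}{598} = - \frac{10676667}{349232}$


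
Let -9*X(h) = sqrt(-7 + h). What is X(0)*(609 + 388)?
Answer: -997*I*sqrt(7)/9 ≈ -293.09*I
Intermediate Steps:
X(h) = -sqrt(-7 + h)/9
X(0)*(609 + 388) = (-sqrt(-7 + 0)/9)*(609 + 388) = -I*sqrt(7)/9*997 = -997*I*sqrt(7)/9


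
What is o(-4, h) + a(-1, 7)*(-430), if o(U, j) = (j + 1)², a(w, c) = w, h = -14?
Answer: 599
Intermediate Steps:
o(U, j) = (1 + j)²
o(-4, h) + a(-1, 7)*(-430) = (1 - 14)² - 1*(-430) = (-13)² + 430 = 169 + 430 = 599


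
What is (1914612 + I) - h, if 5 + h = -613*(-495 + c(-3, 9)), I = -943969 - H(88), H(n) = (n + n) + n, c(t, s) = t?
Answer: 665110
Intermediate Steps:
H(n) = 3*n (H(n) = 2*n + n = 3*n)
I = -944233 (I = -943969 - 3*88 = -943969 - 1*264 = -943969 - 264 = -944233)
h = 305269 (h = -5 - 613*(-495 - 3) = -5 - 613*(-498) = -5 + 305274 = 305269)
(1914612 + I) - h = (1914612 - 944233) - 1*305269 = 970379 - 305269 = 665110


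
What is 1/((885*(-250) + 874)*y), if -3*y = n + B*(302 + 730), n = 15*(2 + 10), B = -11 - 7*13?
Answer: -1/7719330528 ≈ -1.2954e-10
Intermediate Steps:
B = -102 (B = -11 - 91 = -102)
n = 180 (n = 15*12 = 180)
y = 35028 (y = -(180 - 102*(302 + 730))/3 = -(180 - 102*1032)/3 = -(180 - 105264)/3 = -⅓*(-105084) = 35028)
1/((885*(-250) + 874)*y) = 1/((885*(-250) + 874)*35028) = (1/35028)/(-221250 + 874) = (1/35028)/(-220376) = -1/220376*1/35028 = -1/7719330528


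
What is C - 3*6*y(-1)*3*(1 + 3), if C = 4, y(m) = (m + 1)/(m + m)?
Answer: 4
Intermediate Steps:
y(m) = (1 + m)/(2*m) (y(m) = (1 + m)/((2*m)) = (1 + m)*(1/(2*m)) = (1 + m)/(2*m))
C - 3*6*y(-1)*3*(1 + 3) = 4 - 3*6*((1/2)*(1 - 1)/(-1))*3*(1 + 3) = 4 - 3*6*((1/2)*(-1)*0)*3*4 = 4 - 3*6*0*12 = 4 - 0*12 = 4 - 3*0 = 4 + 0 = 4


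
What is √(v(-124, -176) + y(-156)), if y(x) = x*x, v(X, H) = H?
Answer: 4*√1510 ≈ 155.43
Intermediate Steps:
y(x) = x²
√(v(-124, -176) + y(-156)) = √(-176 + (-156)²) = √(-176 + 24336) = √24160 = 4*√1510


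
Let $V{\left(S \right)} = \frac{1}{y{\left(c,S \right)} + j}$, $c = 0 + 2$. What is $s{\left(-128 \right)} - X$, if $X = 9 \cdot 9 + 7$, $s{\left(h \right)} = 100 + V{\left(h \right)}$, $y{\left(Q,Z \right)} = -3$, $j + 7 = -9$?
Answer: $\frac{227}{19} \approx 11.947$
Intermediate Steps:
$j = -16$ ($j = -7 - 9 = -16$)
$c = 2$
$V{\left(S \right)} = - \frac{1}{19}$ ($V{\left(S \right)} = \frac{1}{-3 - 16} = \frac{1}{-19} = - \frac{1}{19}$)
$s{\left(h \right)} = \frac{1899}{19}$ ($s{\left(h \right)} = 100 - \frac{1}{19} = \frac{1899}{19}$)
$X = 88$ ($X = 81 + 7 = 88$)
$s{\left(-128 \right)} - X = \frac{1899}{19} - 88 = \frac{227}{19}$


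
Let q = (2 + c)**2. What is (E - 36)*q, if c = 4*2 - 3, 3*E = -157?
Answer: -12985/3 ≈ -4328.3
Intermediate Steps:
E = -157/3 (E = (1/3)*(-157) = -157/3 ≈ -52.333)
c = 5 (c = 8 - 3 = 5)
q = 49 (q = (2 + 5)**2 = 7**2 = 49)
(E - 36)*q = (-157/3 - 36)*49 = -265/3*49 = -12985/3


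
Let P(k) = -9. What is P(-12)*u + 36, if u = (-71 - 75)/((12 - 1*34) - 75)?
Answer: 2178/97 ≈ 22.454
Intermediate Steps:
u = 146/97 (u = -146/((12 - 34) - 75) = -146/(-22 - 75) = -146/(-97) = -146*(-1/97) = 146/97 ≈ 1.5052)
P(-12)*u + 36 = -9*146/97 + 36 = -1314/97 + 36 = 2178/97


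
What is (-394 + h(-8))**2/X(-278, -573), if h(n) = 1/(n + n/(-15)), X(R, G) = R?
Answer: -1948604449/3487232 ≈ -558.78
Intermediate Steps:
h(n) = 15/(14*n) (h(n) = 1/(n + n*(-1/15)) = 1/(n - n/15) = 1/(14*n/15) = 15/(14*n))
(-394 + h(-8))**2/X(-278, -573) = (-394 + (15/14)/(-8))**2/(-278) = (-394 + (15/14)*(-1/8))**2*(-1/278) = (-394 - 15/112)**2*(-1/278) = (-44143/112)**2*(-1/278) = (1948604449/12544)*(-1/278) = -1948604449/3487232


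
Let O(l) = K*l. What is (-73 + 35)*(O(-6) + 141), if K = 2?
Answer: -4902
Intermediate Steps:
O(l) = 2*l
(-73 + 35)*(O(-6) + 141) = (-73 + 35)*(2*(-6) + 141) = -38*(-12 + 141) = -38*129 = -4902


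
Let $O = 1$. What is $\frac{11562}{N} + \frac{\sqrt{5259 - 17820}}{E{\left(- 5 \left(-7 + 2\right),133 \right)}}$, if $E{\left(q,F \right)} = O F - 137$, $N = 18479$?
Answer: $\frac{11562}{18479} - \frac{i \sqrt{12561}}{4} \approx 0.62568 - 28.019 i$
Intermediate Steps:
$E{\left(q,F \right)} = -137 + F$ ($E{\left(q,F \right)} = 1 F - 137 = F - 137 = -137 + F$)
$\frac{11562}{N} + \frac{\sqrt{5259 - 17820}}{E{\left(- 5 \left(-7 + 2\right),133 \right)}} = \frac{11562}{18479} + \frac{\sqrt{5259 - 17820}}{-137 + 133} = 11562 \cdot \frac{1}{18479} + \frac{\sqrt{-12561}}{-4} = \frac{11562}{18479} + i \sqrt{12561} \left(- \frac{1}{4}\right) = \frac{11562}{18479} - \frac{i \sqrt{12561}}{4}$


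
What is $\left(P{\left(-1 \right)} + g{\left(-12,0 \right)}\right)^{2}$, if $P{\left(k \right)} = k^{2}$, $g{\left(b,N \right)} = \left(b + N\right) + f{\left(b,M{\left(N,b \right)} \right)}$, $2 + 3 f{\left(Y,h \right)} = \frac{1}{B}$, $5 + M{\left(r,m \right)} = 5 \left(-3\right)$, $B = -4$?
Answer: $\frac{2209}{16} \approx 138.06$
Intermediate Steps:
$M{\left(r,m \right)} = -20$ ($M{\left(r,m \right)} = -5 + 5 \left(-3\right) = -5 - 15 = -20$)
$f{\left(Y,h \right)} = - \frac{3}{4}$ ($f{\left(Y,h \right)} = - \frac{2}{3} + \frac{1}{3 \left(-4\right)} = - \frac{2}{3} + \frac{1}{3} \left(- \frac{1}{4}\right) = - \frac{2}{3} - \frac{1}{12} = - \frac{3}{4}$)
$g{\left(b,N \right)} = - \frac{3}{4} + N + b$ ($g{\left(b,N \right)} = \left(b + N\right) - \frac{3}{4} = \left(N + b\right) - \frac{3}{4} = - \frac{3}{4} + N + b$)
$\left(P{\left(-1 \right)} + g{\left(-12,0 \right)}\right)^{2} = \left(\left(-1\right)^{2} - \frac{51}{4}\right)^{2} = \left(1 - \frac{51}{4}\right)^{2} = \left(- \frac{47}{4}\right)^{2} = \frac{2209}{16}$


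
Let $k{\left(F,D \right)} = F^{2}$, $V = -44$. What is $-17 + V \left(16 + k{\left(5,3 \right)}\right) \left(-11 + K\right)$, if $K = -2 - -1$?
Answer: $21631$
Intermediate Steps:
$K = -1$ ($K = -2 + 1 = -1$)
$-17 + V \left(16 + k{\left(5,3 \right)}\right) \left(-11 + K\right) = -17 - 44 \left(16 + 5^{2}\right) \left(-11 - 1\right) = -17 - 44 \left(16 + 25\right) \left(-12\right) = -17 - 44 \cdot 41 \left(-12\right) = -17 - -21648 = -17 + 21648 = 21631$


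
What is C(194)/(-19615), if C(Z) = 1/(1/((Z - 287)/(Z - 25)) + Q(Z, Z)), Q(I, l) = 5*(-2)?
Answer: 93/21556885 ≈ 4.3142e-6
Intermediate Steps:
Q(I, l) = -10
C(Z) = 1/(-10 + (-25 + Z)/(-287 + Z)) (C(Z) = 1/(1/((Z - 287)/(Z - 25)) - 10) = 1/(1/((-287 + Z)/(-25 + Z)) - 10) = 1/((-25 + Z)/(-287 + Z) - 10) = 1/(-10 + (-25 + Z)/(-287 + Z)))
C(194)/(-19615) = ((-287 + 194)/(2845 - 9*194))/(-19615) = (-93/(2845 - 1746))*(-1/19615) = (-93/1099)*(-1/19615) = ((1/1099)*(-93))*(-1/19615) = -93/1099*(-1/19615) = 93/21556885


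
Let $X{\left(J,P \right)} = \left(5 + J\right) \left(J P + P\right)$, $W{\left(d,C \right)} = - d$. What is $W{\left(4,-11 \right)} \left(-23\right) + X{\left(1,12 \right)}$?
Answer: $236$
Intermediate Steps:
$X{\left(J,P \right)} = \left(5 + J\right) \left(P + J P\right)$
$W{\left(4,-11 \right)} \left(-23\right) + X{\left(1,12 \right)} = \left(-1\right) 4 \left(-23\right) + 12 \left(5 + 1^{2} + 6 \cdot 1\right) = \left(-4\right) \left(-23\right) + 12 \left(5 + 1 + 6\right) = 92 + 12 \cdot 12 = 92 + 144 = 236$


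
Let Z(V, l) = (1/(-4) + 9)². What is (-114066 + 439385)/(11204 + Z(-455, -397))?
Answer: 5205104/180489 ≈ 28.839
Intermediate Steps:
Z(V, l) = 1225/16 (Z(V, l) = (-¼ + 9)² = (35/4)² = 1225/16)
(-114066 + 439385)/(11204 + Z(-455, -397)) = (-114066 + 439385)/(11204 + 1225/16) = 325319/(180489/16) = 325319*(16/180489) = 5205104/180489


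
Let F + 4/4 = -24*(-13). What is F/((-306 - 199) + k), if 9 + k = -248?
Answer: -311/762 ≈ -0.40814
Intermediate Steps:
k = -257 (k = -9 - 248 = -257)
F = 311 (F = -1 - 24*(-13) = -1 + 312 = 311)
F/((-306 - 199) + k) = 311/((-306 - 199) - 257) = 311/(-505 - 257) = 311/(-762) = 311*(-1/762) = -311/762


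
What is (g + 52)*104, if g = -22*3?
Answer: -1456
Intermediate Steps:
g = -66
(g + 52)*104 = (-66 + 52)*104 = -14*104 = -1456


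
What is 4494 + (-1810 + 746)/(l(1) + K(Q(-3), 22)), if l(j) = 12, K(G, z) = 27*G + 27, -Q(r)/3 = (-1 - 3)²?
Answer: 5650022/1257 ≈ 4494.8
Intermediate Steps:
Q(r) = -48 (Q(r) = -3*(-1 - 3)² = -3*(-4)² = -3*16 = -48)
K(G, z) = 27 + 27*G
4494 + (-1810 + 746)/(l(1) + K(Q(-3), 22)) = 4494 + (-1810 + 746)/(12 + (27 + 27*(-48))) = 4494 - 1064/(12 + (27 - 1296)) = 4494 - 1064/(12 - 1269) = 4494 - 1064/(-1257) = 4494 - 1064*(-1/1257) = 4494 + 1064/1257 = 5650022/1257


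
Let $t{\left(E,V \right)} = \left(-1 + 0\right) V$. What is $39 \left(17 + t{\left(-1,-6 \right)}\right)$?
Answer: $897$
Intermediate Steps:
$t{\left(E,V \right)} = - V$
$39 \left(17 + t{\left(-1,-6 \right)}\right) = 39 \left(17 - -6\right) = 39 \left(17 + 6\right) = 39 \cdot 23 = 897$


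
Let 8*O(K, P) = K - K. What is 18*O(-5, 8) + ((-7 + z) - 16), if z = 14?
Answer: -9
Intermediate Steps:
O(K, P) = 0 (O(K, P) = (K - K)/8 = (⅛)*0 = 0)
18*O(-5, 8) + ((-7 + z) - 16) = 18*0 + ((-7 + 14) - 16) = 0 + (7 - 16) = 0 - 9 = -9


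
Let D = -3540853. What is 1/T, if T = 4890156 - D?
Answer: 1/8431009 ≈ 1.1861e-7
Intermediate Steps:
T = 8431009 (T = 4890156 - 1*(-3540853) = 4890156 + 3540853 = 8431009)
1/T = 1/8431009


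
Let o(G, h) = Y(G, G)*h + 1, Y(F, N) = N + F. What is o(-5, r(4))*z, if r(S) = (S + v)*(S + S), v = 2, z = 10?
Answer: -4790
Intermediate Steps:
Y(F, N) = F + N
r(S) = 2*S*(2 + S) (r(S) = (S + 2)*(S + S) = (2 + S)*(2*S) = 2*S*(2 + S))
o(G, h) = 1 + 2*G*h (o(G, h) = (G + G)*h + 1 = (2*G)*h + 1 = 2*G*h + 1 = 1 + 2*G*h)
o(-5, r(4))*z = (1 + 2*(-5)*(2*4*(2 + 4)))*10 = (1 + 2*(-5)*(2*4*6))*10 = (1 + 2*(-5)*48)*10 = (1 - 480)*10 = -479*10 = -4790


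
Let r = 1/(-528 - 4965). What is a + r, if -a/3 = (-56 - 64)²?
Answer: -237297601/5493 ≈ -43200.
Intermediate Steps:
a = -43200 (a = -3*(-56 - 64)² = -3*(-120)² = -3*14400 = -43200)
r = -1/5493 (r = 1/(-5493) = -1/5493 ≈ -0.00018205)
a + r = -43200 - 1/5493 = -237297601/5493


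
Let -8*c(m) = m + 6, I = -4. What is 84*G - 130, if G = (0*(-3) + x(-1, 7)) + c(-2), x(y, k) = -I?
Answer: 164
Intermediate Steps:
x(y, k) = 4 (x(y, k) = -1*(-4) = 4)
c(m) = -3/4 - m/8 (c(m) = -(m + 6)/8 = -(6 + m)/8 = -3/4 - m/8)
G = 7/2 (G = (0*(-3) + 4) + (-3/4 - 1/8*(-2)) = (0 + 4) + (-3/4 + 1/4) = 4 - 1/2 = 7/2 ≈ 3.5000)
84*G - 130 = 84*(7/2) - 130 = 294 - 130 = 164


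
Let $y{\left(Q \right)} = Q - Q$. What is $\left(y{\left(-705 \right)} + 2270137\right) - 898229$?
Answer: $1371908$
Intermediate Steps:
$y{\left(Q \right)} = 0$
$\left(y{\left(-705 \right)} + 2270137\right) - 898229 = \left(0 + 2270137\right) - 898229 = 2270137 - 898229 = 1371908$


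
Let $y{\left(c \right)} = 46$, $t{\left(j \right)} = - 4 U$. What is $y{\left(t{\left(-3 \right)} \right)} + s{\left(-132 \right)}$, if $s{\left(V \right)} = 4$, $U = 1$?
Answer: $50$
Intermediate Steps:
$t{\left(j \right)} = -4$ ($t{\left(j \right)} = \left(-4\right) 1 = -4$)
$y{\left(t{\left(-3 \right)} \right)} + s{\left(-132 \right)} = 46 + 4 = 50$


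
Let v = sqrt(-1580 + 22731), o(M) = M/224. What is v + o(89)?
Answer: 89/224 + sqrt(21151) ≈ 145.83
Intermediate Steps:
o(M) = M/224 (o(M) = M*(1/224) = M/224)
v = sqrt(21151) ≈ 145.43
v + o(89) = sqrt(21151) + (1/224)*89 = sqrt(21151) + 89/224 = 89/224 + sqrt(21151)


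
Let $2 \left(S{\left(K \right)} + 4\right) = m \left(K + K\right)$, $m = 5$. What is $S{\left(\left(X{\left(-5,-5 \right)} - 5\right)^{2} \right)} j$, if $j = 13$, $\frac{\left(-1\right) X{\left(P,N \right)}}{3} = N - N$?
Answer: $1573$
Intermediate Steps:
$X{\left(P,N \right)} = 0$ ($X{\left(P,N \right)} = - 3 \left(N - N\right) = \left(-3\right) 0 = 0$)
$S{\left(K \right)} = -4 + 5 K$ ($S{\left(K \right)} = -4 + \frac{5 \left(K + K\right)}{2} = -4 + \frac{5 \cdot 2 K}{2} = -4 + \frac{10 K}{2} = -4 + 5 K$)
$S{\left(\left(X{\left(-5,-5 \right)} - 5\right)^{2} \right)} j = \left(-4 + 5 \left(0 - 5\right)^{2}\right) 13 = \left(-4 + 5 \left(-5\right)^{2}\right) 13 = \left(-4 + 5 \cdot 25\right) 13 = \left(-4 + 125\right) 13 = 121 \cdot 13 = 1573$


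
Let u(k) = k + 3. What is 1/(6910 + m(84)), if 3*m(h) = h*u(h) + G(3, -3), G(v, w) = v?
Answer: 1/9347 ≈ 0.00010699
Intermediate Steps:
u(k) = 3 + k
m(h) = 1 + h*(3 + h)/3 (m(h) = (h*(3 + h) + 3)/3 = (3 + h*(3 + h))/3 = 1 + h*(3 + h)/3)
1/(6910 + m(84)) = 1/(6910 + (1 + (⅓)*84*(3 + 84))) = 1/(6910 + (1 + (⅓)*84*87)) = 1/(6910 + (1 + 2436)) = 1/(6910 + 2437) = 1/9347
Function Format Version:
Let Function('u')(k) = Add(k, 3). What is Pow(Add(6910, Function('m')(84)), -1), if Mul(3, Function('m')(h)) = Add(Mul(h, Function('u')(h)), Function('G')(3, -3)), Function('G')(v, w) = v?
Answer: Rational(1, 9347) ≈ 0.00010699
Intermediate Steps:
Function('u')(k) = Add(3, k)
Function('m')(h) = Add(1, Mul(Rational(1, 3), h, Add(3, h))) (Function('m')(h) = Mul(Rational(1, 3), Add(Mul(h, Add(3, h)), 3)) = Mul(Rational(1, 3), Add(3, Mul(h, Add(3, h)))) = Add(1, Mul(Rational(1, 3), h, Add(3, h))))
Pow(Add(6910, Function('m')(84)), -1) = Pow(Add(6910, Add(1, Mul(Rational(1, 3), 84, Add(3, 84)))), -1) = Pow(Add(6910, Add(1, Mul(Rational(1, 3), 84, 87))), -1) = Pow(Add(6910, Add(1, 2436)), -1) = Pow(Add(6910, 2437), -1) = Pow(9347, -1) = Rational(1, 9347)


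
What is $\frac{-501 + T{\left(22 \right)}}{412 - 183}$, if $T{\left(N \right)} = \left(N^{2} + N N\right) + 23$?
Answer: $\frac{490}{229} \approx 2.1397$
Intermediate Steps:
$T{\left(N \right)} = 23 + 2 N^{2}$ ($T{\left(N \right)} = \left(N^{2} + N^{2}\right) + 23 = 2 N^{2} + 23 = 23 + 2 N^{2}$)
$\frac{-501 + T{\left(22 \right)}}{412 - 183} = \frac{-501 + \left(23 + 2 \cdot 22^{2}\right)}{412 - 183} = \frac{-501 + \left(23 + 2 \cdot 484\right)}{229} = \left(-501 + \left(23 + 968\right)\right) \frac{1}{229} = \left(-501 + 991\right) \frac{1}{229} = 490 \cdot \frac{1}{229} = \frac{490}{229}$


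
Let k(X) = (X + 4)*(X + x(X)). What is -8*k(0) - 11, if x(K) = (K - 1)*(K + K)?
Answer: -11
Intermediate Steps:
x(K) = 2*K*(-1 + K) (x(K) = (-1 + K)*(2*K) = 2*K*(-1 + K))
k(X) = (4 + X)*(X + 2*X*(-1 + X)) (k(X) = (X + 4)*(X + 2*X*(-1 + X)) = (4 + X)*(X + 2*X*(-1 + X)))
-8*k(0) - 11 = -0*(-4 + 2*0² + 7*0) - 11 = -0*(-4 + 2*0 + 0) - 11 = -0*(-4 + 0 + 0) - 11 = -0*(-4) - 11 = -8*0 - 11 = 0 - 11 = -11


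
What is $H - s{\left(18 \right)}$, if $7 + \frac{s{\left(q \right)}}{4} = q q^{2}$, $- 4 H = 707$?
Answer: $- \frac{93907}{4} \approx -23477.0$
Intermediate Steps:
$H = - \frac{707}{4}$ ($H = \left(- \frac{1}{4}\right) 707 = - \frac{707}{4} \approx -176.75$)
$s{\left(q \right)} = -28 + 4 q^{3}$ ($s{\left(q \right)} = -28 + 4 q q^{2} = -28 + 4 q^{3}$)
$H - s{\left(18 \right)} = - \frac{707}{4} - \left(-28 + 4 \cdot 18^{3}\right) = - \frac{707}{4} - \left(-28 + 4 \cdot 5832\right) = - \frac{707}{4} - \left(-28 + 23328\right) = - \frac{707}{4} - 23300 = - \frac{93907}{4}$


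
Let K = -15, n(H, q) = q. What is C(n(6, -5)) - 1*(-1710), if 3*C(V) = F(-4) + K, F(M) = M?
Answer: 5111/3 ≈ 1703.7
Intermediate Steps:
C(V) = -19/3 (C(V) = (-4 - 15)/3 = (⅓)*(-19) = -19/3)
C(n(6, -5)) - 1*(-1710) = -19/3 - 1*(-1710) = -19/3 + 1710 = 5111/3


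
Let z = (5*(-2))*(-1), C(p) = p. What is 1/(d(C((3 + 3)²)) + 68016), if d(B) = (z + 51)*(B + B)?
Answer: 1/72408 ≈ 1.3811e-5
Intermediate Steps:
z = 10 (z = -10*(-1) = 10)
d(B) = 122*B (d(B) = (10 + 51)*(B + B) = 61*(2*B) = 122*B)
1/(d(C((3 + 3)²)) + 68016) = 1/(122*(3 + 3)² + 68016) = 1/(122*6² + 68016) = 1/(122*36 + 68016) = 1/(4392 + 68016) = 1/72408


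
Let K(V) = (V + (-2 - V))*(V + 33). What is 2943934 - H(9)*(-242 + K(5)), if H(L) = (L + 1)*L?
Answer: 2972554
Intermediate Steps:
H(L) = L*(1 + L) (H(L) = (1 + L)*L = L*(1 + L))
K(V) = -66 - 2*V (K(V) = -2*(33 + V) = -66 - 2*V)
2943934 - H(9)*(-242 + K(5)) = 2943934 - 9*(1 + 9)*(-242 + (-66 - 2*5)) = 2943934 - 9*10*(-242 + (-66 - 10)) = 2943934 - 90*(-242 - 76) = 2943934 - 90*(-318) = 2943934 - 1*(-28620) = 2943934 + 28620 = 2972554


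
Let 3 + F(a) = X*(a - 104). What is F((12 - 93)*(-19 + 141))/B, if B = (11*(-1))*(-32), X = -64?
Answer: 639101/352 ≈ 1815.6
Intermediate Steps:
F(a) = 6653 - 64*a (F(a) = -3 - 64*(a - 104) = -3 - 64*(-104 + a) = -3 + (6656 - 64*a) = 6653 - 64*a)
B = 352 (B = -11*(-32) = 352)
F((12 - 93)*(-19 + 141))/B = (6653 - 64*(12 - 93)*(-19 + 141))/352 = (6653 - (-5184)*122)*(1/352) = (6653 - 64*(-9882))*(1/352) = (6653 + 632448)*(1/352) = 639101*(1/352) = 639101/352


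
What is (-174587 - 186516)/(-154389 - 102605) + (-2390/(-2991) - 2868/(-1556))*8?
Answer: 6740667807061/299012262006 ≈ 22.543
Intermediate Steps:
(-174587 - 186516)/(-154389 - 102605) + (-2390/(-2991) - 2868/(-1556))*8 = -361103/(-256994) + (-2390*(-1/2991) - 2868*(-1/1556))*8 = -361103*(-1/256994) + (2390/2991 + 717/389)*8 = 361103/256994 + (3074257/1163499)*8 = 361103/256994 + 24594056/1163499 = 6740667807061/299012262006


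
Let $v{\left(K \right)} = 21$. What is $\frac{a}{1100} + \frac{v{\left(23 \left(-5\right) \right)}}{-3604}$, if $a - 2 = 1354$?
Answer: $\frac{1215981}{991100} \approx 1.2269$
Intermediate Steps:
$a = 1356$ ($a = 2 + 1354 = 1356$)
$\frac{a}{1100} + \frac{v{\left(23 \left(-5\right) \right)}}{-3604} = \frac{1356}{1100} + \frac{21}{-3604} = 1356 \cdot \frac{1}{1100} + 21 \left(- \frac{1}{3604}\right) = \frac{339}{275} - \frac{21}{3604} = \frac{1215981}{991100}$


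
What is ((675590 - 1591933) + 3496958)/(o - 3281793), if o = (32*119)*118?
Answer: -2580615/2832449 ≈ -0.91109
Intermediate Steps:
o = 449344 (o = 3808*118 = 449344)
((675590 - 1591933) + 3496958)/(o - 3281793) = ((675590 - 1591933) + 3496958)/(449344 - 3281793) = (-916343 + 3496958)/(-2832449) = 2580615*(-1/2832449) = -2580615/2832449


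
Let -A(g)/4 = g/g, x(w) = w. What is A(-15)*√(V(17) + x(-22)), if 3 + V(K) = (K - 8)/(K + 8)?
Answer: -8*I*√154/5 ≈ -19.855*I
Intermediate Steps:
A(g) = -4 (A(g) = -4*g/g = -4*1 = -4)
V(K) = -3 + (-8 + K)/(8 + K) (V(K) = -3 + (K - 8)/(K + 8) = -3 + (-8 + K)/(8 + K))
A(-15)*√(V(17) + x(-22)) = -4*√(2*(-16 - 1*17)/(8 + 17) - 22) = -4*√(2*(-16 - 17)/25 - 22) = -4*√(2*(1/25)*(-33) - 22) = -4*√(-66/25 - 22) = -8*I*√154/5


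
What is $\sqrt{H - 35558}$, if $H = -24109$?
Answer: $i \sqrt{59667} \approx 244.27 i$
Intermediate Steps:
$\sqrt{H - 35558} = \sqrt{-24109 - 35558} = \sqrt{-59667} = i \sqrt{59667}$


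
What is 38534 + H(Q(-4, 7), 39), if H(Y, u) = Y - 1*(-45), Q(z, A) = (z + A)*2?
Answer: 38585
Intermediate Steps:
Q(z, A) = 2*A + 2*z (Q(z, A) = (A + z)*2 = 2*A + 2*z)
H(Y, u) = 45 + Y (H(Y, u) = Y + 45 = 45 + Y)
38534 + H(Q(-4, 7), 39) = 38534 + (45 + (2*7 + 2*(-4))) = 38534 + (45 + (14 - 8)) = 38534 + (45 + 6) = 38534 + 51 = 38585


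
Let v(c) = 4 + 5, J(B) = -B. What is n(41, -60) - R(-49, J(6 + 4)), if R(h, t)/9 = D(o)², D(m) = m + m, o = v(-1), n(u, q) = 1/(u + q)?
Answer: -55405/19 ≈ -2916.1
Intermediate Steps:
n(u, q) = 1/(q + u)
v(c) = 9
o = 9
D(m) = 2*m
R(h, t) = 2916 (R(h, t) = 9*(2*9)² = 9*18² = 9*324 = 2916)
n(41, -60) - R(-49, J(6 + 4)) = 1/(-60 + 41) - 1*2916 = 1/(-19) - 2916 = -1/19 - 2916 = -55405/19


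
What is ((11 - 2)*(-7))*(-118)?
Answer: 7434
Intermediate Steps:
((11 - 2)*(-7))*(-118) = (9*(-7))*(-118) = -63*(-118) = 7434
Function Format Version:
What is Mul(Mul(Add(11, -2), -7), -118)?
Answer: 7434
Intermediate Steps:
Mul(Mul(Add(11, -2), -7), -118) = Mul(Mul(9, -7), -118) = Mul(-63, -118) = 7434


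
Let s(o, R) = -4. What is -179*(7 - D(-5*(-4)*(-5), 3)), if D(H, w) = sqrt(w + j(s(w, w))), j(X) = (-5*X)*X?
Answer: -1253 + 179*I*sqrt(77) ≈ -1253.0 + 1570.7*I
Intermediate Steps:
j(X) = -5*X**2
D(H, w) = sqrt(-80 + w) (D(H, w) = sqrt(w - 5*(-4)**2) = sqrt(w - 5*16) = sqrt(w - 80) = sqrt(-80 + w))
-179*(7 - D(-5*(-4)*(-5), 3)) = -179*(7 - sqrt(-80 + 3)) = -179*(7 - sqrt(-77)) = -179*(7 - I*sqrt(77)) = -1253 + 179*I*sqrt(77)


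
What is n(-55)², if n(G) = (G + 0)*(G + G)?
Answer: 36602500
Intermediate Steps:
n(G) = 2*G² (n(G) = G*(2*G) = 2*G²)
n(-55)² = (2*(-55)²)² = (2*3025)² = 6050² = 36602500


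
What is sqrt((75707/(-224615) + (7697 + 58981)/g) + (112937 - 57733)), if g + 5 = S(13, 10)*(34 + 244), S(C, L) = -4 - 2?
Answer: 3*sqrt(865527993149934998345)/375780895 ≈ 234.87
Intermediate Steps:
S(C, L) = -6
g = -1673 (g = -5 - 6*(34 + 244) = -5 - 6*278 = -5 - 1668 = -1673)
sqrt((75707/(-224615) + (7697 + 58981)/g) + (112937 - 57733)) = sqrt((75707/(-224615) + (7697 + 58981)/(-1673)) + (112937 - 57733)) = sqrt((75707*(-1/224615) + 66678*(-1/1673)) + 55204) = sqrt((-75707/224615 - 66678/1673) + 55204) = sqrt(-15103536781/375780895 + 55204) = sqrt(20729504990799/375780895) = 3*sqrt(865527993149934998345)/375780895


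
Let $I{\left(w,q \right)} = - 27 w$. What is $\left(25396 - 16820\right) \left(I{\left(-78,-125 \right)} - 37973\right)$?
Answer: $-307595392$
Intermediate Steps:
$\left(25396 - 16820\right) \left(I{\left(-78,-125 \right)} - 37973\right) = \left(25396 - 16820\right) \left(\left(-27\right) \left(-78\right) - 37973\right) = 8576 \left(2106 - 37973\right) = 8576 \left(-35867\right) = -307595392$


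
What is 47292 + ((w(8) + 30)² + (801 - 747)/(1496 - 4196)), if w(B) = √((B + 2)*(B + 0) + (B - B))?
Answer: 2413599/50 + 240*√5 ≈ 48809.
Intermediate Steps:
w(B) = √(B*(2 + B)) (w(B) = √((2 + B)*B + 0) = √(B*(2 + B) + 0) = √(B*(2 + B)))
47292 + ((w(8) + 30)² + (801 - 747)/(1496 - 4196)) = 47292 + ((√(8*(2 + 8)) + 30)² + (801 - 747)/(1496 - 4196)) = 47292 + ((√(8*10) + 30)² + 54/(-2700)) = 47292 + ((√80 + 30)² + 54*(-1/2700)) = 47292 + ((4*√5 + 30)² - 1/50) = 47292 + ((30 + 4*√5)² - 1/50) = 47292 + (-1/50 + (30 + 4*√5)²) = 2364599/50 + (30 + 4*√5)²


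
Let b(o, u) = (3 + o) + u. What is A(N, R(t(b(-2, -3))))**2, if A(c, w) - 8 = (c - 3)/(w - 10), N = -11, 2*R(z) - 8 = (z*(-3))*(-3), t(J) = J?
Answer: 17956/225 ≈ 79.804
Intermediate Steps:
b(o, u) = 3 + o + u
R(z) = 4 + 9*z/2 (R(z) = 4 + ((z*(-3))*(-3))/2 = 4 + (-3*z*(-3))/2 = 4 + (9*z)/2 = 4 + 9*z/2)
A(c, w) = 8 + (-3 + c)/(-10 + w) (A(c, w) = 8 + (c - 3)/(w - 10) = 8 + (-3 + c)/(-10 + w))
A(N, R(t(b(-2, -3))))**2 = ((-83 - 11 + 8*(4 + 9*(3 - 2 - 3)/2))/(-10 + (4 + 9*(3 - 2 - 3)/2)))**2 = ((-83 - 11 + 8*(4 + (9/2)*(-2)))/(-10 + (4 + (9/2)*(-2))))**2 = ((-83 - 11 + 8*(4 - 9))/(-10 + (4 - 9)))**2 = ((-83 - 11 + 8*(-5))/(-10 - 5))**2 = ((-83 - 11 - 40)/(-15))**2 = (-1/15*(-134))**2 = (134/15)**2 = 17956/225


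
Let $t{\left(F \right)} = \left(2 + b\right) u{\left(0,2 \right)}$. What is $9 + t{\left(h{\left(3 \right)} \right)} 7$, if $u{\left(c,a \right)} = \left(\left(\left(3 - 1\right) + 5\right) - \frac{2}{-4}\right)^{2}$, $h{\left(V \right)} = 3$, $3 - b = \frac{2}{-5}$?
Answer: $\frac{8541}{4} \approx 2135.3$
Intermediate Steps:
$b = \frac{17}{5}$ ($b = 3 - \frac{2}{-5} = 3 - 2 \left(- \frac{1}{5}\right) = 3 - - \frac{2}{5} = 3 + \frac{2}{5} = \frac{17}{5} \approx 3.4$)
$u{\left(c,a \right)} = \frac{225}{4}$ ($u{\left(c,a \right)} = \left(\left(2 + 5\right) - - \frac{1}{2}\right)^{2} = \left(7 + \frac{1}{2}\right)^{2} = \left(\frac{15}{2}\right)^{2} = \frac{225}{4}$)
$t{\left(F \right)} = \frac{1215}{4}$ ($t{\left(F \right)} = \left(2 + \frac{17}{5}\right) \frac{225}{4} = \frac{27}{5} \cdot \frac{225}{4} = \frac{1215}{4}$)
$9 + t{\left(h{\left(3 \right)} \right)} 7 = 9 + \frac{1215}{4} \cdot 7 = 9 + \frac{8505}{4} = \frac{8541}{4}$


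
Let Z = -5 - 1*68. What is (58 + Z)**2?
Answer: 225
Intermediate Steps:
Z = -73 (Z = -5 - 68 = -73)
(58 + Z)**2 = (58 - 73)**2 = (-15)**2 = 225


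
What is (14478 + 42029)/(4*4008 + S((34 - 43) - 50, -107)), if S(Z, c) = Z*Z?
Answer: 56507/19513 ≈ 2.8959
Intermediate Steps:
S(Z, c) = Z**2
(14478 + 42029)/(4*4008 + S((34 - 43) - 50, -107)) = (14478 + 42029)/(4*4008 + ((34 - 43) - 50)**2) = 56507/(16032 + (-9 - 50)**2) = 56507/(16032 + (-59)**2) = 56507/(16032 + 3481) = 56507/19513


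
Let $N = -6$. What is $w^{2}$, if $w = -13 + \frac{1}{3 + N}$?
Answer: $\frac{1600}{9} \approx 177.78$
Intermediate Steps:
$w = - \frac{40}{3}$ ($w = -13 + \frac{1}{3 - 6} = -13 + \frac{1}{-3} = -13 - \frac{1}{3} = - \frac{40}{3} \approx -13.333$)
$w^{2} = \left(- \frac{40}{3}\right)^{2} = \frac{1600}{9}$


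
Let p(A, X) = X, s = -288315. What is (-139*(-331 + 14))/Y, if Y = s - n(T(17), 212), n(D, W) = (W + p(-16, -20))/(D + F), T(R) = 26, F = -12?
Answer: -308441/2018301 ≈ -0.15282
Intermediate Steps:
n(D, W) = (-20 + W)/(-12 + D) (n(D, W) = (W - 20)/(D - 12) = (-20 + W)/(-12 + D))
Y = -2018301/7 (Y = -288315 - (-20 + 212)/(-12 + 26) = -288315 - 192/14 = -288315 - 1*96/7 = -288315 - 96/7 = -2018301/7 ≈ -2.8833e+5)
(-139*(-331 + 14))/Y = (-139*(-331 + 14))/(-2018301/7) = -139*(-317)*(-7/2018301) = 44063*(-7/2018301) = -308441/2018301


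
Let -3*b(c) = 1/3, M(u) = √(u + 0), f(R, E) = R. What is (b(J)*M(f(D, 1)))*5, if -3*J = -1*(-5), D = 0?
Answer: 0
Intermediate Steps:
J = -5/3 (J = -(-1)*(-5)/3 = -⅓*5 = -5/3 ≈ -1.6667)
M(u) = √u
b(c) = -⅑ (b(c) = -⅓/3 = -⅓*⅓ = -⅑)
(b(J)*M(f(D, 1)))*5 = -√0/9*5 = -⅑*0*5 = 0*5 = 0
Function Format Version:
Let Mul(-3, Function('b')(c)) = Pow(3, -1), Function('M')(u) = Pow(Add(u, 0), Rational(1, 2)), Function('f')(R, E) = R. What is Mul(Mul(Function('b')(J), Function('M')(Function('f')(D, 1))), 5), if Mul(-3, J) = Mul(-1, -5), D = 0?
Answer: 0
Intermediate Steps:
J = Rational(-5, 3) (J = Mul(Rational(-1, 3), Mul(-1, -5)) = Mul(Rational(-1, 3), 5) = Rational(-5, 3) ≈ -1.6667)
Function('M')(u) = Pow(u, Rational(1, 2))
Function('b')(c) = Rational(-1, 9) (Function('b')(c) = Mul(Rational(-1, 3), Pow(3, -1)) = Mul(Rational(-1, 3), Rational(1, 3)) = Rational(-1, 9))
Mul(Mul(Function('b')(J), Function('M')(Function('f')(D, 1))), 5) = Mul(Mul(Rational(-1, 9), Pow(0, Rational(1, 2))), 5) = Mul(Mul(Rational(-1, 9), 0), 5) = Mul(0, 5) = 0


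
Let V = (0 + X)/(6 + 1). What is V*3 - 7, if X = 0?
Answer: -7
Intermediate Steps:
V = 0 (V = (0 + 0)/(6 + 1) = 0/7 = 0*(⅐) = 0)
V*3 - 7 = 0*3 - 7 = 0 - 7 = -7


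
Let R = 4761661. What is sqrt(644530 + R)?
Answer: sqrt(5406191) ≈ 2325.1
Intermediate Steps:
sqrt(644530 + R) = sqrt(644530 + 4761661) = sqrt(5406191)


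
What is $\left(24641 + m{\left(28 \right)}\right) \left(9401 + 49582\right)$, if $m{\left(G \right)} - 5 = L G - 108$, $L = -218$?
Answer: $1087292622$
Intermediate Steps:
$m{\left(G \right)} = -103 - 218 G$ ($m{\left(G \right)} = 5 - \left(108 + 218 G\right) = -103 - 218 G$)
$\left(24641 + m{\left(28 \right)}\right) \left(9401 + 49582\right) = \left(24641 - 6207\right) \left(9401 + 49582\right) = \left(24641 - 6207\right) 58983 = 18434 \cdot 58983 = 1087292622$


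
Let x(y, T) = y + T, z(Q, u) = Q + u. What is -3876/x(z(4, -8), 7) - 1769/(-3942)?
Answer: -5091295/3942 ≈ -1291.6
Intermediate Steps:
x(y, T) = T + y
-3876/x(z(4, -8), 7) - 1769/(-3942) = -3876/(7 + (4 - 8)) - 1769/(-3942) = -3876/(7 - 4) - 1769*(-1/3942) = -3876/3 + 1769/3942 = -3876*⅓ + 1769/3942 = -1292 + 1769/3942 = -5091295/3942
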